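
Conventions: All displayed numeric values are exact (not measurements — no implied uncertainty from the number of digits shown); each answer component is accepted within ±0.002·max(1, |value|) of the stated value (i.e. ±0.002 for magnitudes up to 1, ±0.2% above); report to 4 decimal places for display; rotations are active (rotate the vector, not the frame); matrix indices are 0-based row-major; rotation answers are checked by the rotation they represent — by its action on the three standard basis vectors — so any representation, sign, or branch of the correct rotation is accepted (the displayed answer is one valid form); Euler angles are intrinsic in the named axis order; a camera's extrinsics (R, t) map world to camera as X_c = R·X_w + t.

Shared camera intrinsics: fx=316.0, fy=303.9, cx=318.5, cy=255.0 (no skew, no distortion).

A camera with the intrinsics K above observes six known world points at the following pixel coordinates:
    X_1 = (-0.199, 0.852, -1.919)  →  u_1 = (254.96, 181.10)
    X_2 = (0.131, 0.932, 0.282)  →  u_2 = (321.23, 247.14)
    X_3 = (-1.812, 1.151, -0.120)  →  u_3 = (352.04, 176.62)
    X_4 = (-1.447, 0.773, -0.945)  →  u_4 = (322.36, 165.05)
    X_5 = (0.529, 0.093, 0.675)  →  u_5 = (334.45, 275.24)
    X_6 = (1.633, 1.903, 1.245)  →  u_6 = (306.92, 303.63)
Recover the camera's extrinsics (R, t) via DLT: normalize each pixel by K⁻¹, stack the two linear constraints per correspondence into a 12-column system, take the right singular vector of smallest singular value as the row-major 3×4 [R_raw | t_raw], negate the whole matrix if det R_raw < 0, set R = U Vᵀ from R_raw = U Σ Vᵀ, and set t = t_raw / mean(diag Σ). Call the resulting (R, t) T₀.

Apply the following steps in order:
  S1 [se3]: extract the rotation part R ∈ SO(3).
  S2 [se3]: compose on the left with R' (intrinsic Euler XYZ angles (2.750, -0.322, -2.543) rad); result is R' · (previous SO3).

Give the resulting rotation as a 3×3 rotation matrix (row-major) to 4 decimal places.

source (pnp_recover): camera pose = R=[-0.5849 -0.2610 0.7679; 0.8103 -0.1460 0.5675; -0.0360 0.9542 0.2969], t=(0.1702, -0.3300, 6.7628)
after S1 (rot_of_se3): [-0.5849 -0.2610 0.7679; 0.8103 -0.1460 0.5675; -0.0360 0.9542 0.2969]
after S2 (compose_so3): [0.9029 -0.1755 -0.3924; 0.2136 -0.6090 0.7638; -0.3730 -0.7735 -0.5124]

rotation (matrix) = ((0.9029, -0.1755, -0.3924), (0.2136, -0.6090, 0.7638), (-0.3730, -0.7735, -0.5124))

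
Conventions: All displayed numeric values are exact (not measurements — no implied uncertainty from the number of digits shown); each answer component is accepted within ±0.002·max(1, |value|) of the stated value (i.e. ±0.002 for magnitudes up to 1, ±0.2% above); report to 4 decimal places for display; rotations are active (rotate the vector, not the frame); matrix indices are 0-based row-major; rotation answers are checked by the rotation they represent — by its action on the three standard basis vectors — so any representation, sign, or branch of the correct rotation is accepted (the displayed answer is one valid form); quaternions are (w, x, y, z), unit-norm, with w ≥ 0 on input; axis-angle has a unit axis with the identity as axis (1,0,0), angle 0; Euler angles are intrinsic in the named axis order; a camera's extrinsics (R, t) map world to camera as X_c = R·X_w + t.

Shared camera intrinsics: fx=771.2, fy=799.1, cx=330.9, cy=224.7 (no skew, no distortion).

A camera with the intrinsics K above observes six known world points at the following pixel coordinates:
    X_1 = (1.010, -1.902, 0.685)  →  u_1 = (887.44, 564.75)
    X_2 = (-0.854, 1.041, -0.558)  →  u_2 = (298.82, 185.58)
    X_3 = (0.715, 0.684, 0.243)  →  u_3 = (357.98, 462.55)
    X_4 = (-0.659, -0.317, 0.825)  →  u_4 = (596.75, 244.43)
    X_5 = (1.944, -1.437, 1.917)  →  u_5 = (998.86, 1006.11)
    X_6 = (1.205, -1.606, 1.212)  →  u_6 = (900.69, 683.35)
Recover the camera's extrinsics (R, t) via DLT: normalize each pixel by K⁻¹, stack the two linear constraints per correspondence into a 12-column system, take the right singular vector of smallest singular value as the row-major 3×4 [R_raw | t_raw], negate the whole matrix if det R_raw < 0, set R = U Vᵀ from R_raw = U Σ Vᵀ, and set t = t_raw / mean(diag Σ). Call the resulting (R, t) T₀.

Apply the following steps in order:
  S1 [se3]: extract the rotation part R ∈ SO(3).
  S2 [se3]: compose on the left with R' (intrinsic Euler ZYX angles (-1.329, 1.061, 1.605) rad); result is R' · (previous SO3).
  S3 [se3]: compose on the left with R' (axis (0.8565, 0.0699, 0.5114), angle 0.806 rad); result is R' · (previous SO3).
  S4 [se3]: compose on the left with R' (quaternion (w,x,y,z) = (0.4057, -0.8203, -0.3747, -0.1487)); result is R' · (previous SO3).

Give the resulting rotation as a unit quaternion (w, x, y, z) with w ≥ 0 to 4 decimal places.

rotation (quat) = (0.7341, 0.1946, -0.2199, 0.6122)

source (pnp_recover): camera pose = R=[-0.2971 -0.4386 0.8481; 0.8318 0.3172 0.4555; -0.4688 0.8408 0.2706], t=(0.4598, 0.3799, 4.0692)
after S1 (rot_of_se3): [-0.2971 -0.4386 0.8481; 0.8318 0.3172 0.4555; -0.4688 0.8408 0.2706]
after S2 (compose_so3): [0.5697 -0.8174 -0.0854; -0.4719 -0.2403 -0.8482; 0.6729 0.5235 -0.5227]
after S3 (compose_so3): [0.8130 -0.5692 0.1222; -0.5152 -0.8012 -0.3044; 0.2712 0.1845 -0.9447]
after S4 (compose_so3): [0.1536 -0.9845 -0.0846; 0.8134 0.1746 -0.5549; 0.5611 0.0164 0.8276]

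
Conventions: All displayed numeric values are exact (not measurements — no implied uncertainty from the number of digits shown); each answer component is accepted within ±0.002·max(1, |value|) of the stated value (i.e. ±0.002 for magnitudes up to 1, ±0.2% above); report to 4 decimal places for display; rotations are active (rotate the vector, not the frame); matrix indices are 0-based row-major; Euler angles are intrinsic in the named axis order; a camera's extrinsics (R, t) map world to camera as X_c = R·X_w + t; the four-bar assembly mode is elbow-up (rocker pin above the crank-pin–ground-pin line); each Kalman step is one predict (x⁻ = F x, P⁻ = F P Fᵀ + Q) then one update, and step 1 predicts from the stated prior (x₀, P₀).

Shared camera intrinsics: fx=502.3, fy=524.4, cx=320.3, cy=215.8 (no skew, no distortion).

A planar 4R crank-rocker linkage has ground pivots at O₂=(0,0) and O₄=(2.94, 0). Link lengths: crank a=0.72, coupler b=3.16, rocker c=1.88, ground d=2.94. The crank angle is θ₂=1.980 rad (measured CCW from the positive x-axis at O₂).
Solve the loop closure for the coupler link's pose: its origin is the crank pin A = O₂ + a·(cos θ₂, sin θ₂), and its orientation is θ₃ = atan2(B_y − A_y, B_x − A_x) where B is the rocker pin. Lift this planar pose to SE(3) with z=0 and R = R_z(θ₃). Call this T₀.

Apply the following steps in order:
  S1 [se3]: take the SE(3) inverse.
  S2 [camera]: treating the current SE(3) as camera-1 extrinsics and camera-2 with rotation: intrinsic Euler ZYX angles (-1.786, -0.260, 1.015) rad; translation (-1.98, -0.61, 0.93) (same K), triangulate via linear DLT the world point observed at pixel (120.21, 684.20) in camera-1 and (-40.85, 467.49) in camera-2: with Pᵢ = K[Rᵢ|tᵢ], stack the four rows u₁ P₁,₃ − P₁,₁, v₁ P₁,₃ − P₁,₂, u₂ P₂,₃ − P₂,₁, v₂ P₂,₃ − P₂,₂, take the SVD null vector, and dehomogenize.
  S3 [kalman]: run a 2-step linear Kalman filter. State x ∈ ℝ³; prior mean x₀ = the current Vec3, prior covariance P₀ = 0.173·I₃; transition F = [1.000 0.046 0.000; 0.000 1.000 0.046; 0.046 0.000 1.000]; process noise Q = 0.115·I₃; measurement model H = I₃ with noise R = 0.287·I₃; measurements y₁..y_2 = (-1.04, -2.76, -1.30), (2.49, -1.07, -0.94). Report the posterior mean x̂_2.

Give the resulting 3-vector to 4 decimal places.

source (fourbar_fk): coupler pose = R=[0.9257 -0.3782 0.0000; 0.3782 0.9257 0.0000; 0.0000 0.0000 1.0000], t=(-0.2865, 0.6606, 0.0000)
after S1 (invert_se3): R=[0.9257 0.3782 0.0000; -0.3782 0.9257 0.0000; 0.0000 0.0000 1.0000], t=(0.0154, -0.7198, 0.0000)
after S2 (triangulate): (-1.3539, 1.6821, 1.5107)
after S3 (kf_track): (0.5217, -0.7600, -0.4268)

result = (0.5217, -0.7600, -0.4268)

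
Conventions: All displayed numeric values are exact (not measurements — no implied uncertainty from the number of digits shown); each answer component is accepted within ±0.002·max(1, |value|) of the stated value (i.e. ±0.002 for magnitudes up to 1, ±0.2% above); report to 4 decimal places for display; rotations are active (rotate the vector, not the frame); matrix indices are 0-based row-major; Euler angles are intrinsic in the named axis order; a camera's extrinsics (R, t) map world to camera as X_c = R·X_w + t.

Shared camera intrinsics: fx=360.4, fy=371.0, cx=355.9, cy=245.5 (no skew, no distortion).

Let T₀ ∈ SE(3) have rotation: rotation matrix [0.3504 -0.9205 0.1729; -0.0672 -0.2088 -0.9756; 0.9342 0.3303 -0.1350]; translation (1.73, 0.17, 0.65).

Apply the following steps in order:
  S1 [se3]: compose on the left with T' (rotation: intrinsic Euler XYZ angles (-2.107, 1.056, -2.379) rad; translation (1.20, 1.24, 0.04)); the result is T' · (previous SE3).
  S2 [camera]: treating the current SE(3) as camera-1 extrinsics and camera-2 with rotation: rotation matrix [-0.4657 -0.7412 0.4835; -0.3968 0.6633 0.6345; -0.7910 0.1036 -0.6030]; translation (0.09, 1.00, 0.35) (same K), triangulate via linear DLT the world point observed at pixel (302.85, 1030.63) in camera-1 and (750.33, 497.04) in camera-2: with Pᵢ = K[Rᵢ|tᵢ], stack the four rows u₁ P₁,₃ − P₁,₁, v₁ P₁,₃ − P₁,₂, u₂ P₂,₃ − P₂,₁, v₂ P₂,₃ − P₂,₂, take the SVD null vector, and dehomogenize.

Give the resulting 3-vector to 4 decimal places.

result = (-1.3139, -0.9662, -0.0062)

after S1 (compose_se3): R=[0.6655 0.5441 -0.5109; 0.7186 -0.6523 0.2413; -0.2019 -0.5277 -0.8251], t=(1.2077, 3.0365, 0.5055)
after S2 (triangulate): (-1.3139, -0.9662, -0.0062)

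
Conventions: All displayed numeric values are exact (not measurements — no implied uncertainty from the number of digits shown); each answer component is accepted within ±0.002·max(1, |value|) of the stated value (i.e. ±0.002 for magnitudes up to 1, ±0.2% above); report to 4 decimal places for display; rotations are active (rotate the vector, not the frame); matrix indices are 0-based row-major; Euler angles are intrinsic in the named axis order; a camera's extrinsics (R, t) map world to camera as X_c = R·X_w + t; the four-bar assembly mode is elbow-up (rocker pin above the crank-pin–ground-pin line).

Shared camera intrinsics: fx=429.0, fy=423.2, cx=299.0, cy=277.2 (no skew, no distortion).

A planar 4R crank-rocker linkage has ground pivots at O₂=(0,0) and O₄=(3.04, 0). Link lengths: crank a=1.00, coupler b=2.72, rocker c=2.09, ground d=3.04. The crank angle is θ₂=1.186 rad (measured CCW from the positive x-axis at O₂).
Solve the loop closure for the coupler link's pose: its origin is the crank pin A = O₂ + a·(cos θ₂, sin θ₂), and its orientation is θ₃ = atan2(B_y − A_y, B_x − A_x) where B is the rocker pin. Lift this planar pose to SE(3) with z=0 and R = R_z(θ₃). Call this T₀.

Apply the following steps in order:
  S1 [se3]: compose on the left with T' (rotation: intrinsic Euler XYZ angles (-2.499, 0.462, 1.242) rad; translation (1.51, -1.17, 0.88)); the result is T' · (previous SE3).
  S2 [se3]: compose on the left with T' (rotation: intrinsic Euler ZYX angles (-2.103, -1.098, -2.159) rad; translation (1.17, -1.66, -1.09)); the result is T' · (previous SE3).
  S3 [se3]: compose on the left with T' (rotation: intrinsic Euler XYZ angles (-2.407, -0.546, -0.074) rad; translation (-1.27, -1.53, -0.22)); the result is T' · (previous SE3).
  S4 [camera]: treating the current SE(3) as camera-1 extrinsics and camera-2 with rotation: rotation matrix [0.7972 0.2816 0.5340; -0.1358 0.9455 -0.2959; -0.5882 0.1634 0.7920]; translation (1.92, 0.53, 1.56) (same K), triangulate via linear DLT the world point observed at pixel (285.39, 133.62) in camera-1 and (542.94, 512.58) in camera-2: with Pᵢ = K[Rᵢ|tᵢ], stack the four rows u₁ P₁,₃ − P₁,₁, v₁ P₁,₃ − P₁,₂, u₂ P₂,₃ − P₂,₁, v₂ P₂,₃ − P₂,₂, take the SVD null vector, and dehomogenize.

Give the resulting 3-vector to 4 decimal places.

result = (-1.1933, 1.3361, 0.7820)

source (fourbar_fk): coupler pose = R=[0.9056 -0.4240 0.0000; 0.4240 0.9056 0.0000; 0.0000 0.0000 1.0000], t=(0.3754, 0.9269, 0.0000)
after S1 (compose_se3): R=[-0.0975 -0.8898 0.4457; -0.7667 0.3527 0.5364; -0.6346 -0.2895 -0.7166], t=(0.8332, -1.4921, 0.2180)
after S2 (compose_se3): R=[0.3814 -0.2305 -0.8952; 0.8497 0.4688 0.2413; 0.3640 -0.8527 0.3747], t=(2.3532, -1.6396, 0.1620)
after S3 (compose_se3): R=[0.1897 0.2759 -0.9423; -0.2451 -0.9160 -0.3176; -0.9507 0.2913 -0.1062], t=(0.5479, 0.6800, 0.0322)
after S4 (triangulate): (-1.1933, 1.3361, 0.7820)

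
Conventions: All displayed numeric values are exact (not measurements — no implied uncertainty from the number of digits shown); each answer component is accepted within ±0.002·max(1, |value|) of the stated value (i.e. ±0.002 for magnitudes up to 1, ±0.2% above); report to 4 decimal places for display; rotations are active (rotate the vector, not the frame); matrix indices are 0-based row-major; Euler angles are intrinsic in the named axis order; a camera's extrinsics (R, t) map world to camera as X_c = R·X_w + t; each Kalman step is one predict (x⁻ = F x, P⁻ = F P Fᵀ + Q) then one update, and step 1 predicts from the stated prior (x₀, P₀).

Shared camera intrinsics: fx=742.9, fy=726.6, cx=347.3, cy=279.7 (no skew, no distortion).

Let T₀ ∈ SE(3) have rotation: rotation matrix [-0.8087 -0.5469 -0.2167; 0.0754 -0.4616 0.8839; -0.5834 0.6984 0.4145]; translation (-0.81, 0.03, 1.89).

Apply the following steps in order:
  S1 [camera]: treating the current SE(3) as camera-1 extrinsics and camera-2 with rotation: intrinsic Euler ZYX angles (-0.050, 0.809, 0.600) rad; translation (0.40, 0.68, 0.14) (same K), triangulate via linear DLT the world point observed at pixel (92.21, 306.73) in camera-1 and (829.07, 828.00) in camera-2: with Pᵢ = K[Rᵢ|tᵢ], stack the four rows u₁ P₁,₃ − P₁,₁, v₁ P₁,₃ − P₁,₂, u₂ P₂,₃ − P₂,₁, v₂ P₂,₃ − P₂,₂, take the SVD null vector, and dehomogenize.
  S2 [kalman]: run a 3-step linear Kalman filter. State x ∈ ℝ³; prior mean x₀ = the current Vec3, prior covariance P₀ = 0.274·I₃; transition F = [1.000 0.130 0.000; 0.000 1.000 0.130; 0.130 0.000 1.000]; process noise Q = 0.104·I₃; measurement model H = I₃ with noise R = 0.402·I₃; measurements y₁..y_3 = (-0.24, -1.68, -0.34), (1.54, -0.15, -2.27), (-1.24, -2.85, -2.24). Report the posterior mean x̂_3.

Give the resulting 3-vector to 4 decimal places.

result = (-0.4425, -1.3532, -1.5066)

after S1 (triangulate): (-0.6863, 1.4973, 0.9638)
after S2 (kf_track): (-0.4425, -1.3532, -1.5066)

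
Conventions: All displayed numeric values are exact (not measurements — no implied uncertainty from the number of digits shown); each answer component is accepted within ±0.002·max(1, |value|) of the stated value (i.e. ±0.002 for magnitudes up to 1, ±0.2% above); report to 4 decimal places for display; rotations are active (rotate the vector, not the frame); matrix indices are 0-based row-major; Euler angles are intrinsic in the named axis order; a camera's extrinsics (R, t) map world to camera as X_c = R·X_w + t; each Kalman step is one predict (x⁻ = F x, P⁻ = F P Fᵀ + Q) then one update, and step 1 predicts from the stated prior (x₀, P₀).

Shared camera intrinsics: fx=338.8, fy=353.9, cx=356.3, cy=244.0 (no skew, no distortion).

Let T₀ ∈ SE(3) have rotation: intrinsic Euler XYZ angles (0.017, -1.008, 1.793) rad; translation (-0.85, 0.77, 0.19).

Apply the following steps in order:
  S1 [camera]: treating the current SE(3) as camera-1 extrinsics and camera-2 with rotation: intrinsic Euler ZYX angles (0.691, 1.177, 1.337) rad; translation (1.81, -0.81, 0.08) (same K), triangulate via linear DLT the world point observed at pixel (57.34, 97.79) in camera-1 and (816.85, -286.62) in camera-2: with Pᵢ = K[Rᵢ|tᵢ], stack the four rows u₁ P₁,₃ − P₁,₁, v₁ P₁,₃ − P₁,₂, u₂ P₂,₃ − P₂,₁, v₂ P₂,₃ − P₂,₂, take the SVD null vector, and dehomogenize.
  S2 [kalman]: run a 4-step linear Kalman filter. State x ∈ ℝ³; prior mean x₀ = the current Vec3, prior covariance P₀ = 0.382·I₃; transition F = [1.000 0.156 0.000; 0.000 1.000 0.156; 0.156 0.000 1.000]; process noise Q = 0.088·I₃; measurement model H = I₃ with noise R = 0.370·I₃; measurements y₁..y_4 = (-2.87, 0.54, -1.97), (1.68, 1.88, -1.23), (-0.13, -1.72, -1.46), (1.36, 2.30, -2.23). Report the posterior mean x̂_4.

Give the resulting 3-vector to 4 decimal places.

after S1 (triangulate): (-1.3109, -0.4220, 0.5236)
after S2 (kf_track): (0.3918, 0.6538, -1.5711)

result = (0.3918, 0.6538, -1.5711)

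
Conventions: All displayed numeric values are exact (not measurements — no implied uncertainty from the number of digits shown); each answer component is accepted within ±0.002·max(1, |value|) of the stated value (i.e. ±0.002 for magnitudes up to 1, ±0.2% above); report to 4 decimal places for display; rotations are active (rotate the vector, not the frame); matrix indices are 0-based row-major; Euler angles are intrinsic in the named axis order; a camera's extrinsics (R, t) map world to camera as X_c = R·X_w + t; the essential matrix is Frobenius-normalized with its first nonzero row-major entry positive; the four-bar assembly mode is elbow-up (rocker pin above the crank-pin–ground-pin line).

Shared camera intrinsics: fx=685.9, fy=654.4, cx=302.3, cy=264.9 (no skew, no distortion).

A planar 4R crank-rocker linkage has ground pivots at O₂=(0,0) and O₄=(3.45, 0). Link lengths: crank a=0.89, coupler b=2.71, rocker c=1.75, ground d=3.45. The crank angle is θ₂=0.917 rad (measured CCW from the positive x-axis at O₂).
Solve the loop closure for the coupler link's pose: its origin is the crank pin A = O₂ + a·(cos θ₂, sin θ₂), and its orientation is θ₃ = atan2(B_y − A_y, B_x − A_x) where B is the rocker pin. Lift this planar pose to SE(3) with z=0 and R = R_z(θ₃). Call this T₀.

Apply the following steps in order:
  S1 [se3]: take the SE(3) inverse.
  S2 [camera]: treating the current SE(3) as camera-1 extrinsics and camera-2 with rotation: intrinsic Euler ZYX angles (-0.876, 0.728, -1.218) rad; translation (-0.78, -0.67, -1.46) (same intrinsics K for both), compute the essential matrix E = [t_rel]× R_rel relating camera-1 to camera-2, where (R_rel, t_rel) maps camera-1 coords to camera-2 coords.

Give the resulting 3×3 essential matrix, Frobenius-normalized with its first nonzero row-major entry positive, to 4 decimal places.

matrix = [0.0607 -0.6349 -0.2479; 0.4206 -0.1294 0.5354; -0.1043 0.1961 -0.0462]

source (fourbar_fk): coupler pose = R=[0.9295 -0.3688 0.0000; 0.3688 0.9295 0.0000; 0.0000 0.0000 1.0000], t=(0.5413, 0.7065, 0.0000)
after S1 (invert_se3): R=[0.9295 0.3688 0.0000; -0.3688 0.9295 0.0000; 0.0000 0.0000 1.0000], t=(-0.7637, -0.4570, 0.0000)
after S2 (essential): [0.0607 -0.6349 -0.2479; 0.4206 -0.1294 0.5354; -0.1043 0.1961 -0.0462]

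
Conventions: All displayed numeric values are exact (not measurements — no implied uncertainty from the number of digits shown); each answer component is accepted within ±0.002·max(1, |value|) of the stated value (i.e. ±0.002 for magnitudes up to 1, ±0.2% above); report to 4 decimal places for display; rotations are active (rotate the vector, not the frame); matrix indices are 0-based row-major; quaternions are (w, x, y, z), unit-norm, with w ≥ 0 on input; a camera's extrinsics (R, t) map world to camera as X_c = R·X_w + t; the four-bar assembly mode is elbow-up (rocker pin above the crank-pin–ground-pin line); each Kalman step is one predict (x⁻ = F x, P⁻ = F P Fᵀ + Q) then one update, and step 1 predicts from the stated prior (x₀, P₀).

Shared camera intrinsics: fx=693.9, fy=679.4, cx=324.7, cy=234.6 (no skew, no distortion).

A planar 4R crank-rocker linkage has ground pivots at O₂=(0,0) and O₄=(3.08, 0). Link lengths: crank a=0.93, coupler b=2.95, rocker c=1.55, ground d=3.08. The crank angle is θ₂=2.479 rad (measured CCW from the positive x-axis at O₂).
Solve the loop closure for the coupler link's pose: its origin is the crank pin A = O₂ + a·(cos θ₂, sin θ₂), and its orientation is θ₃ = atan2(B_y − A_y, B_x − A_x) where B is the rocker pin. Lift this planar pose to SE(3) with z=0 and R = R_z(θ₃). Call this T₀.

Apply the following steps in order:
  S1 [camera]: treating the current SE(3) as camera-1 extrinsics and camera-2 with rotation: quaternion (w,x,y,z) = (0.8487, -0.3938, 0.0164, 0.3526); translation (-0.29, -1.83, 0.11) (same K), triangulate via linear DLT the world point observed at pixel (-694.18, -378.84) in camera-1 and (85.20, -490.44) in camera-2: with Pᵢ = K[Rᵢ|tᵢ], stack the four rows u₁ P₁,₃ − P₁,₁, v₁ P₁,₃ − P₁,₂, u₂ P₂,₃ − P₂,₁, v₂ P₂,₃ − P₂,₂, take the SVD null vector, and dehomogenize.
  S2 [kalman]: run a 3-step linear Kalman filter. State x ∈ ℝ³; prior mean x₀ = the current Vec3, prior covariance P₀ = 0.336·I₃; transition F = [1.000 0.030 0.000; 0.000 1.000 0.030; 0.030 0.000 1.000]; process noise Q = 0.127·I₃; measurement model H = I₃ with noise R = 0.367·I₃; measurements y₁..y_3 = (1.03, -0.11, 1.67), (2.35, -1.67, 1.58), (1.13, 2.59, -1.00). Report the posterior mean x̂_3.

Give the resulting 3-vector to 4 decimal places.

source (fourbar_fk): coupler pose = R=[0.9745 -0.2243 0.0000; 0.2243 0.9745 0.0000; 0.0000 0.0000 1.0000], t=(-0.7332, 0.5721, 0.0000)
after S1 (triangulate): (-1.3899, -1.3881, 1.2098)
after S2 (kf_track): (1.0879, 0.5782, 0.4287)

result = (1.0879, 0.5782, 0.4287)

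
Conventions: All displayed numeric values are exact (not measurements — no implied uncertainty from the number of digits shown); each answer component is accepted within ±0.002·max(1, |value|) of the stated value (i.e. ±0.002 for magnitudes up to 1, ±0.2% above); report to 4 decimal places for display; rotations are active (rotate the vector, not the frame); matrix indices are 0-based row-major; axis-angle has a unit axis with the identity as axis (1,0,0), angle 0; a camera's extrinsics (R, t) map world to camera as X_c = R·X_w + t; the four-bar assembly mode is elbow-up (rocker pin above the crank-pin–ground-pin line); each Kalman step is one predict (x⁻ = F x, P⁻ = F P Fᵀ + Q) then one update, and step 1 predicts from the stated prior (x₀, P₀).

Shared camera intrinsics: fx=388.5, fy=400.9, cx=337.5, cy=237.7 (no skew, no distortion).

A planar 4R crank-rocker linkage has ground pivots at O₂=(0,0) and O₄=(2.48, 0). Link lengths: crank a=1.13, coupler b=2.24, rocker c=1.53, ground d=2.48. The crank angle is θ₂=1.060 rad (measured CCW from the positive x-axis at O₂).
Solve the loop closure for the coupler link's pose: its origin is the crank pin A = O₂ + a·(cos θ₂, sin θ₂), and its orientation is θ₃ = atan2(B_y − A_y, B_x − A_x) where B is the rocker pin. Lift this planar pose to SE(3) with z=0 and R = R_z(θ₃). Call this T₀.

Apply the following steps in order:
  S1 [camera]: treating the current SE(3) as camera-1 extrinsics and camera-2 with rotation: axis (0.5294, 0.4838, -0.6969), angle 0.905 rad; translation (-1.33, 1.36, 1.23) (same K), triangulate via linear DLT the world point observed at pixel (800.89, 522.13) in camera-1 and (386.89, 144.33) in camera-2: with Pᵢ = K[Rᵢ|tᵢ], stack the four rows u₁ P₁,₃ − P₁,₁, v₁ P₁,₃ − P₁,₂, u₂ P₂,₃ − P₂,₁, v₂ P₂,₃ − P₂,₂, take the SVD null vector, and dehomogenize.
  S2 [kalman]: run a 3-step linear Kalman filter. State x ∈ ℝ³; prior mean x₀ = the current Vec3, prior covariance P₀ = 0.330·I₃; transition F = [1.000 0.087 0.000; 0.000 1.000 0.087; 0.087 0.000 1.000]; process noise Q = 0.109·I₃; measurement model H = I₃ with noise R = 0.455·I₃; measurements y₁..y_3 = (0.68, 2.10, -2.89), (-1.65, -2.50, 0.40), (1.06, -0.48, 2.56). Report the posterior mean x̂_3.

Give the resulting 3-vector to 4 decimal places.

result = (0.4156, -0.4547, 0.9651)

source (fourbar_fk): coupler pose = R=[0.9723 -0.2338 0.0000; 0.2338 0.9723 0.0000; 0.0000 0.0000 1.0000], t=(0.5524, 0.9858, 0.0000)
after S1 (triangulate): (1.6308, -0.0857, 1.8093)
after S2 (kf_track): (0.4156, -0.4547, 0.9651)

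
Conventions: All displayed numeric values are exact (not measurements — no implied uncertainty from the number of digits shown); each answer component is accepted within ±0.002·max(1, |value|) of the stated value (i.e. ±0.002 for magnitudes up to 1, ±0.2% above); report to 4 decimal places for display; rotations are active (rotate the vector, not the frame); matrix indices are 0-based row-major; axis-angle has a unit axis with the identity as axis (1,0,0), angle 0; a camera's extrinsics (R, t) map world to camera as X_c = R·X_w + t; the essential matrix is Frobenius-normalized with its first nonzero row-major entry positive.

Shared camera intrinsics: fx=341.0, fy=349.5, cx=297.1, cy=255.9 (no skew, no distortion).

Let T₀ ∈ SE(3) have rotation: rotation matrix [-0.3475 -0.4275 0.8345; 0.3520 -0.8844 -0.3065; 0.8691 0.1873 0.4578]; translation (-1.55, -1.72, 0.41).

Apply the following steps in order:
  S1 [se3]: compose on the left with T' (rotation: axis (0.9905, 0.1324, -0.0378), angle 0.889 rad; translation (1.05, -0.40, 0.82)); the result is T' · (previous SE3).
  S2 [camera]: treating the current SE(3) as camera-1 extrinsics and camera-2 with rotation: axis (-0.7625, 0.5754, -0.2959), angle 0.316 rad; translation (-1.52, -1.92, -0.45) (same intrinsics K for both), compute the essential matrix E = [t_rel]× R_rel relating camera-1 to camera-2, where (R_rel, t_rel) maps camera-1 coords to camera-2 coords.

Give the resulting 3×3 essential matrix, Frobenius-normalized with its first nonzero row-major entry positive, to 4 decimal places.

after S1 (compose_se3): R=[-0.2403 -0.4767 0.8456; -0.4525 -0.7156 -0.5321; 0.8587 -0.5105 -0.0437], t=(-0.5866, -1.8408, -0.0602)
after S2 (essential): [0.5574 -0.1004 0.0008; -0.4146 0.0742 0.0718; -0.0408 0.0123 -0.7034]

matrix = [0.5574 -0.1004 0.0008; -0.4146 0.0742 0.0718; -0.0408 0.0123 -0.7034]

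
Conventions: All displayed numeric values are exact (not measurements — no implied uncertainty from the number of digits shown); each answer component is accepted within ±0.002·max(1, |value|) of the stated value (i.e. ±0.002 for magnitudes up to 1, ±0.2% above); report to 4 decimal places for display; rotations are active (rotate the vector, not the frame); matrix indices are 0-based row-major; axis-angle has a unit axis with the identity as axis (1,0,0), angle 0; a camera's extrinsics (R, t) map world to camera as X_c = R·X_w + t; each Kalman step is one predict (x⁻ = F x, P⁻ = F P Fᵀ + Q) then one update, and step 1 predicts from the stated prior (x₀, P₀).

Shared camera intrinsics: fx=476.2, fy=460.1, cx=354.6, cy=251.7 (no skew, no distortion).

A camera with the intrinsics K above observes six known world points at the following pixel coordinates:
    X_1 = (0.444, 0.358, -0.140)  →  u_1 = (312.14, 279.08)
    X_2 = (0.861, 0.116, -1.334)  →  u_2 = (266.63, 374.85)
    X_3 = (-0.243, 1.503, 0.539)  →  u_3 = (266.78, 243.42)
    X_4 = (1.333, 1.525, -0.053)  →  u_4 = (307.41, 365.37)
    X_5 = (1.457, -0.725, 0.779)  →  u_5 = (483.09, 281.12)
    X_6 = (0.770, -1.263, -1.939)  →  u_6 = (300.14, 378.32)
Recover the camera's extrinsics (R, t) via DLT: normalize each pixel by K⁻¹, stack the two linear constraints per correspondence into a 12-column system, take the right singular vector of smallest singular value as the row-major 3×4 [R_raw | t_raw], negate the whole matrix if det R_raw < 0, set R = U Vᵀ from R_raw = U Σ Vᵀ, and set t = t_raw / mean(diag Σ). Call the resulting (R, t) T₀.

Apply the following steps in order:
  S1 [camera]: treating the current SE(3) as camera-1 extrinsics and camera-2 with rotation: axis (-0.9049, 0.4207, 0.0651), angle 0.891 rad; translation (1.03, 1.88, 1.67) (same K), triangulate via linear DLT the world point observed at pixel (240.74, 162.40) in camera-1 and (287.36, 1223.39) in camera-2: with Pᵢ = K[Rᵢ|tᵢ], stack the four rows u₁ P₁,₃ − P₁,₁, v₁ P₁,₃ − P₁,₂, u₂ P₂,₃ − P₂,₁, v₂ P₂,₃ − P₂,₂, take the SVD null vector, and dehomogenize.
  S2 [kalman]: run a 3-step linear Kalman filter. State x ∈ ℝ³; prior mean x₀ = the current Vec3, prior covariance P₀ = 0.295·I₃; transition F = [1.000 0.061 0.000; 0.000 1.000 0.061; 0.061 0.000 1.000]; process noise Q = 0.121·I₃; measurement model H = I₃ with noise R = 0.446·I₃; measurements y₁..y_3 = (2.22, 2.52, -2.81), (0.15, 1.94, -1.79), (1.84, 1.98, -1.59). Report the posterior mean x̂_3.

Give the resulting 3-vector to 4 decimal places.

source (pnp_recover): camera pose = R=[0.5743 -0.5981 0.5589; 0.8179 0.3900 -0.4230; 0.0350 0.7001 0.7132], t=(-0.4002, -0.2699, 4.7416)
after S1 (triangulate): (-1.3836, 1.4502, 0.9560)
after S2 (kf_track): (1.0218, 1.9166, -1.3583)

result = (1.0218, 1.9166, -1.3583)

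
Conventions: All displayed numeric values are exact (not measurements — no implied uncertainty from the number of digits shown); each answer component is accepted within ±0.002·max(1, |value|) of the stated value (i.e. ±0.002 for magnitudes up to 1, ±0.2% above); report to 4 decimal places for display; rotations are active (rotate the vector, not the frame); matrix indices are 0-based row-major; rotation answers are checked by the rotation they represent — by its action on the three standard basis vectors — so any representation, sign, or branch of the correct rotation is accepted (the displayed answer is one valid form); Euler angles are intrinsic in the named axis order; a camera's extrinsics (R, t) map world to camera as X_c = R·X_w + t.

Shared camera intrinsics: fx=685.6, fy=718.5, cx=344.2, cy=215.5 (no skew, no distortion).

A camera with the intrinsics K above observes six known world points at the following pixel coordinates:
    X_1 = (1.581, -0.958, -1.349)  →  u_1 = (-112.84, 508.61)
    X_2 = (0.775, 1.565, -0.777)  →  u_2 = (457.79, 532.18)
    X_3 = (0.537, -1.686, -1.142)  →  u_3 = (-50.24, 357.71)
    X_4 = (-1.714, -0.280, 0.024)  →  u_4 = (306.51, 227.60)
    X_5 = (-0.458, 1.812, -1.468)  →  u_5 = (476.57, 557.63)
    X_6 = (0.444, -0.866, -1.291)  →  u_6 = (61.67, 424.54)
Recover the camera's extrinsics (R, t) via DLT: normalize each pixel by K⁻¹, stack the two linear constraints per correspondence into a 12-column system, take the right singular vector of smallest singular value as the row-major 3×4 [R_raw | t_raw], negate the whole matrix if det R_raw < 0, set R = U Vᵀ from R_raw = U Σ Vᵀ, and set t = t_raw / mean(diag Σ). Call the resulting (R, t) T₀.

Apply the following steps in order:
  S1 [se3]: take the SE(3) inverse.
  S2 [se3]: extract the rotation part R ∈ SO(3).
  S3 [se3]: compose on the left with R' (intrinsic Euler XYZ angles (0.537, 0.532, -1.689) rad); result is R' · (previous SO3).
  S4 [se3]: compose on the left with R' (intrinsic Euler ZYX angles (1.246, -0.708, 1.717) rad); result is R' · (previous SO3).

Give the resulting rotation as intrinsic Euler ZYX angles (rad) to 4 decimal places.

rotation (euler_zyx) = (1.4285, -0.9524, 0.4978)

source (pnp_recover): camera pose = R=[-0.2373 0.9293 0.2831; 0.0295 0.2982 -0.9541; -0.9710 -0.2181 -0.0982], t=(-0.4900, 0.2600, 4.4000)
after S1 (invert_se3): R=[-0.2373 0.0295 -0.9710; 0.9293 0.2982 -0.2181; 0.2831 -0.9541 -0.0982], t=(4.1484, 1.3374, 0.8187)
after S2 (rot_of_se3): [-0.2373 0.0295 -0.9710; 0.9293 0.2982 -0.2181; 0.2831 -0.9541 -0.0982]
after S3 (compose_so3): [0.9630 -0.2318 -0.1377; 0.2302 0.4412 0.8674; -0.1402 -0.8670 0.4782]
after S4 (compose_so3): [0.0822 -0.9249 0.3711; 0.5739 -0.2605 -0.7764; 0.8148 0.2768 0.5094]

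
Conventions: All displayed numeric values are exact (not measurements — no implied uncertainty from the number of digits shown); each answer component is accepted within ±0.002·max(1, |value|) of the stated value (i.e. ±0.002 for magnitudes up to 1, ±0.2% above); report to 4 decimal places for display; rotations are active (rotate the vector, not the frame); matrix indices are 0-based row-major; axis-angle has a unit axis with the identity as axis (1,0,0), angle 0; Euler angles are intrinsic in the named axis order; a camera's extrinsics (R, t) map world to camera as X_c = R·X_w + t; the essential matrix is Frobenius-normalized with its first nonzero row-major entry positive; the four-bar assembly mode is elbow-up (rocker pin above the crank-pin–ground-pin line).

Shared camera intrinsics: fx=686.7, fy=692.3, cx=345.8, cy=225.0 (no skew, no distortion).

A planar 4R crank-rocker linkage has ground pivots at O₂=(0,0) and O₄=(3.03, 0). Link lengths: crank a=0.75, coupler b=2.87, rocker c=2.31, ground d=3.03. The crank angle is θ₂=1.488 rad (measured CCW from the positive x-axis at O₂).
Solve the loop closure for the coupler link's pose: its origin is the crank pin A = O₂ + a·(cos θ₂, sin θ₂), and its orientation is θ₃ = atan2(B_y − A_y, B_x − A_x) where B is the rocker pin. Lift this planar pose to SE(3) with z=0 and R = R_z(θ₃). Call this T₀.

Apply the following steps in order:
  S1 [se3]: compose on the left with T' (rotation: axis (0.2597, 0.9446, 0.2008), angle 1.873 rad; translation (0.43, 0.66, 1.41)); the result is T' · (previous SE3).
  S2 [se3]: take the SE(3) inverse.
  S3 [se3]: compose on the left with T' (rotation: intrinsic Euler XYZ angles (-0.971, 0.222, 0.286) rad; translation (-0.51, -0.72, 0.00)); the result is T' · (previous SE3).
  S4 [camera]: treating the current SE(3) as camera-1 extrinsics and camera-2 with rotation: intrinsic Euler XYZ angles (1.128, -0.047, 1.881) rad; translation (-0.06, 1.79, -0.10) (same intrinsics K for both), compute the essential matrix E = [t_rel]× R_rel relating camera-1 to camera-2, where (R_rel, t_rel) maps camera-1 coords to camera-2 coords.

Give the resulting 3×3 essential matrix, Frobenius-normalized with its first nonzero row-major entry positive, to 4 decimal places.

matrix = [0.2579 -0.1348 0.1744; 0.4754 -0.3660 -0.3248; 0.2524 -0.0551 0.5939]

source (fourbar_fk): coupler pose = R=[0.8520 -0.5236 0.0000; 0.5236 0.8520 0.0000; 0.0000 0.0000 1.0000], t=(0.0620, 0.7474, 0.0000)
after S1 (compose_se3): R=[-0.1127 0.2179 0.9694; 0.8849 0.4658 -0.0018; -0.4520 0.8576 -0.2453], t=(0.5116, 1.3345, 1.7275)
after S2 (invert_se3): R=[-0.1127 0.8849 -0.4520; 0.2179 0.4658 0.8576; 0.9694 -0.0018 -0.2453], t=(-0.3424, -2.2147, -0.0697)
after S3 (compose_se3): R=[0.0480 0.6995 -0.7130; 0.9115 0.2613 0.3177; 0.4086 -0.6651 -0.6250], t=(-0.2363, -2.0839, 1.7584)
after S4 (essential): [0.2579 -0.1348 0.1744; 0.4754 -0.3660 -0.3248; 0.2524 -0.0551 0.5939]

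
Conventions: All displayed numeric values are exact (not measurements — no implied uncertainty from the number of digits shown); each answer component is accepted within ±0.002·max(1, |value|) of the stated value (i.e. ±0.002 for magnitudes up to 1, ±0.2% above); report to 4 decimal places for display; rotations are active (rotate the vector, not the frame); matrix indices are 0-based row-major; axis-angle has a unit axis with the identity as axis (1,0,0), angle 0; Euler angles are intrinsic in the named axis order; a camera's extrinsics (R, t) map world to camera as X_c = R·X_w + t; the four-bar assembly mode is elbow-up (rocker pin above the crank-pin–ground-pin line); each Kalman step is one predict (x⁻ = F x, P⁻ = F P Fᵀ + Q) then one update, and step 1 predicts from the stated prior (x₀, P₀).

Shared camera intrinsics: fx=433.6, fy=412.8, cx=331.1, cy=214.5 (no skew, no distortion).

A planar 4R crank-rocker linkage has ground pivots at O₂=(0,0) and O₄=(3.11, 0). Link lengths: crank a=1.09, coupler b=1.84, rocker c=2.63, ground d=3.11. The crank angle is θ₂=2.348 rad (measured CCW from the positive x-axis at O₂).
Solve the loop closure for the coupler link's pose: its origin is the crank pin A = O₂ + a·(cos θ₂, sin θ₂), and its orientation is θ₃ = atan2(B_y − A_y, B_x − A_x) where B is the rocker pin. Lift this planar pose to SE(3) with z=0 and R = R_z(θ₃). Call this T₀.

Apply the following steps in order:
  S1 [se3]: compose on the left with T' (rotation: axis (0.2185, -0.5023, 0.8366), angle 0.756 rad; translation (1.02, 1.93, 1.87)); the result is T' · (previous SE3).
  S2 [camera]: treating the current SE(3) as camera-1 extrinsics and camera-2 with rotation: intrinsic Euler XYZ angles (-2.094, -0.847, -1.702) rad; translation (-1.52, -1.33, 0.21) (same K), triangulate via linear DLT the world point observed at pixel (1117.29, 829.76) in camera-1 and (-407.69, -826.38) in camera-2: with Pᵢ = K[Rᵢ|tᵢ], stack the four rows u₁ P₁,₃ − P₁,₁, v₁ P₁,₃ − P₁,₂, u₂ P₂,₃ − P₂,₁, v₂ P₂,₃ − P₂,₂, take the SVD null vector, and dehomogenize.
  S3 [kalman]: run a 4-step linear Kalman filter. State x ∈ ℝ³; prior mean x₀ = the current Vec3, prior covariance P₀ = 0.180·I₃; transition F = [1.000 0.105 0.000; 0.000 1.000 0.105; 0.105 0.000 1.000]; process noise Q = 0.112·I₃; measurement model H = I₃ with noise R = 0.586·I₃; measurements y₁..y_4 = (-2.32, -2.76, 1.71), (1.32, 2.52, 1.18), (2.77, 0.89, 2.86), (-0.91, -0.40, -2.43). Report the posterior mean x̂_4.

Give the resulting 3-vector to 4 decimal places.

source (fourbar_fk): coupler pose = R=[0.9241 -0.3821 0.0000; 0.3821 0.9241 0.0000; 0.0000 0.0000 1.0000], t=(-0.7644, 0.7770, 0.0000)
after S1 (compose_se3): R=[0.4537 -0.8410 -0.2948; 0.8070 0.5281 -0.2644; 0.3780 -0.1180 0.9183], t=(-0.0153, 2.1329, 1.5961)
after S2 (triangulate): (0.2485, -1.8646, -0.9172)
after S3 (kf_track): (0.2193, -0.1074, 0.0504)

result = (0.2193, -0.1074, 0.0504)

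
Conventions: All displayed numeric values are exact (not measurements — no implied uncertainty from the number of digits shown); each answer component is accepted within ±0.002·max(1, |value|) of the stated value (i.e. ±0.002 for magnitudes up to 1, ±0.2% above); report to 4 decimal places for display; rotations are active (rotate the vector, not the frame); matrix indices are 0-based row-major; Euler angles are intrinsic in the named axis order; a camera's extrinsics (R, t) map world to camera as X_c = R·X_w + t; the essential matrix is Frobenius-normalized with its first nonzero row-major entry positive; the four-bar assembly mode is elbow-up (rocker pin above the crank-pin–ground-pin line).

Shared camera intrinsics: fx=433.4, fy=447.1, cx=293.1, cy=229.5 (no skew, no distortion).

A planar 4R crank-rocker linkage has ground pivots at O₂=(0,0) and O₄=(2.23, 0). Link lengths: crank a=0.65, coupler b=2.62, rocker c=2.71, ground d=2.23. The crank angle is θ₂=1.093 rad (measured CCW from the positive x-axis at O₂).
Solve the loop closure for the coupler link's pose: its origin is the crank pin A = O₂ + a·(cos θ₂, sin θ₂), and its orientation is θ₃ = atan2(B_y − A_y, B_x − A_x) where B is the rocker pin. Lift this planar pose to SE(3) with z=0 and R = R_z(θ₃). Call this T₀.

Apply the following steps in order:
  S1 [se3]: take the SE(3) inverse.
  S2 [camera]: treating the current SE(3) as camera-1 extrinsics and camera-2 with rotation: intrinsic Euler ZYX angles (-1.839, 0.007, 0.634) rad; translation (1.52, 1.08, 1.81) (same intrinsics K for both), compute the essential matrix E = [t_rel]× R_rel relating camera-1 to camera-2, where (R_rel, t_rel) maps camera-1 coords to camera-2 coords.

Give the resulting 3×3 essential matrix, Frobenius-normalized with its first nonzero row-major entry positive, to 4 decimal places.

source (fourbar_fk): coupler pose = R=[0.5944 -0.8042 0.0000; 0.8042 0.5944 0.0000; 0.0000 0.0000 1.0000], t=(0.2989, 0.5772, 0.0000)
after S1 (invert_se3): R=[0.5944 0.8042 0.0000; -0.8042 0.5944 -0.0000; 0.0000 0.0000 1.0000], t=(-0.6418, -0.1027, 0.0000)
after S2 (essential): [0.4628 -0.2769 0.0508; 0.0267 0.1862 -0.6625; -0.4148 0.1856 0.1607]

matrix = [0.4628 -0.2769 0.0508; 0.0267 0.1862 -0.6625; -0.4148 0.1856 0.1607]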